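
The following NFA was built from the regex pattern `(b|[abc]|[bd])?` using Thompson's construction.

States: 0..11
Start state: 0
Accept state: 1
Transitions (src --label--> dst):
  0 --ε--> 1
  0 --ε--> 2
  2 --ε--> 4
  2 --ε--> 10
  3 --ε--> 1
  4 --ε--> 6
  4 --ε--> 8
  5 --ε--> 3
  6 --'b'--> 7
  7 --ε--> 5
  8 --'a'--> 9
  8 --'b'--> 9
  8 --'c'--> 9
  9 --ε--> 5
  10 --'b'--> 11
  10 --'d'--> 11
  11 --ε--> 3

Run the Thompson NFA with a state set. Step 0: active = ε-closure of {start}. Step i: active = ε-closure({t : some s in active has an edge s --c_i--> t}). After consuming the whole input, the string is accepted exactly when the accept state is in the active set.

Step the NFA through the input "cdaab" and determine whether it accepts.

S₀ = ε-closure({0}) = {0,1,2,4,6,8,10}
'c' @ 1: {1,3,5,9}  [accepting]
'd' @ 2: {}  — no active states
rest 'aab' ignored (set empty)
final: {}; accept 1 not in set

Answer: REJECT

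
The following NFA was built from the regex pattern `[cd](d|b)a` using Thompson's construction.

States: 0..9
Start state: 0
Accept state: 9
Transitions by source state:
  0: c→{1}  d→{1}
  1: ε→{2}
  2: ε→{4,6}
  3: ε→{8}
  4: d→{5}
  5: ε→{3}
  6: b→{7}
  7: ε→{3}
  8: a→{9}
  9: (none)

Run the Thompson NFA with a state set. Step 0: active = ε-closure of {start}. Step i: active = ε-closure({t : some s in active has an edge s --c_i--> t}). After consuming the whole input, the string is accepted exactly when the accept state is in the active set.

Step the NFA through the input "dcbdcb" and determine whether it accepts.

initial (ε-close {0}): {0}
'd' @ 1: {1,2,4,6}
'c' @ 2: {}  — dead — no transitions
rest 'bdcb' ignored (set empty)
final: {}; accept 9 not in set

Answer: REJECT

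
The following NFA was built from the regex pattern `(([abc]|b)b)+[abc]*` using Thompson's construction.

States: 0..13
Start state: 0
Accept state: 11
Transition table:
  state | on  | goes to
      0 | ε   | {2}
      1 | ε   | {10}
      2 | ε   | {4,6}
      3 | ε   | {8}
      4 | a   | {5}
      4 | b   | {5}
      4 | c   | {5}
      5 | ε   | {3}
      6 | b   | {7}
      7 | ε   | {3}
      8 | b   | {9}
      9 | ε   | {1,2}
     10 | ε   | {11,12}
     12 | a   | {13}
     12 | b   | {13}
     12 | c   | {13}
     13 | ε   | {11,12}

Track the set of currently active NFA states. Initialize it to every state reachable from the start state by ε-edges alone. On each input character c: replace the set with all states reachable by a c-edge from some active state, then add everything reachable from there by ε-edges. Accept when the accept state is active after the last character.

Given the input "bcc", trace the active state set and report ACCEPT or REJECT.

start: ε-closure({0}) = {0,2,4,6}
'b' @ 1: {3,5,7,8}
'c' @ 2: {}  — state set empty
rest 'c' ignored (set empty)
after full input: {}  (accept=11 not in)

Answer: REJECT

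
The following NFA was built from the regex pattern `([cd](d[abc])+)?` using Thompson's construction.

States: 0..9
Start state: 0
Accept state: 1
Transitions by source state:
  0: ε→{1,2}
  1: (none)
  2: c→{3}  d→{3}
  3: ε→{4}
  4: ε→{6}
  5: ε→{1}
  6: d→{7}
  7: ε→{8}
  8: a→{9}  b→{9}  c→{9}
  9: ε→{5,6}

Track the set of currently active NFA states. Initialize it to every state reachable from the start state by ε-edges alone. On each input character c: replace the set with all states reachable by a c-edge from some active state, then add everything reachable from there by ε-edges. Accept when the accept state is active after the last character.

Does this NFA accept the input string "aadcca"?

S₀ = ε-closure({0}) = {0,1,2}
'a' @ 1: {}  — state set empty
rest 'adcca' ignored (set empty)
after full input: {}  (accept=1 not in)

Answer: REJECT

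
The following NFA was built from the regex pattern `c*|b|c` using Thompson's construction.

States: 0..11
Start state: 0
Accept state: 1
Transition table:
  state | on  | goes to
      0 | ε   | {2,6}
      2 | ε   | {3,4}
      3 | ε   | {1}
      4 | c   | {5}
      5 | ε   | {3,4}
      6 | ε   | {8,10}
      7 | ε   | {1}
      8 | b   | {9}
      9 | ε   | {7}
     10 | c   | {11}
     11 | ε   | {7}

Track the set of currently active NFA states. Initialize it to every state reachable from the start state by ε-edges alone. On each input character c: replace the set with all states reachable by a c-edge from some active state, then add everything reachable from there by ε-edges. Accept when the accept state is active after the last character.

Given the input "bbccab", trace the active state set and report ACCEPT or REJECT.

Answer: REJECT

Trace:
S₀ = ε-closure({0}) = {0,1,2,3,4,6,8,10}
'b' @ 1: {1,7,9}  [accepting]
'b' @ 2: {}  — state set empty
rest 'ccab' ignored (set empty)
final: {}; accept 1 not in set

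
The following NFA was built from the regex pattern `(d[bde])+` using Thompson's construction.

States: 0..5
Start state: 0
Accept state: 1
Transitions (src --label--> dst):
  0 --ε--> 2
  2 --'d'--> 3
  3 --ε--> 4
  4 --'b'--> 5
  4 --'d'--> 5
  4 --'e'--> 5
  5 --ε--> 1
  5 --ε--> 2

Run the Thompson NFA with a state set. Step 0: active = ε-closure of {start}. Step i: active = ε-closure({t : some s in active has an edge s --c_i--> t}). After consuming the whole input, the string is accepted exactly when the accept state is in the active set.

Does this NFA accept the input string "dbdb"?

Answer: ACCEPT

Trace:
start: ε-closure({0}) = {0,2}
'd' @ 1: {3,4}
'b' @ 2: {1,2,5}  [accepting]
'd' @ 3: {3,4}
'b' @ 4: {1,2,5}  [accepting]
final: {1,2,5}; accept 1 in set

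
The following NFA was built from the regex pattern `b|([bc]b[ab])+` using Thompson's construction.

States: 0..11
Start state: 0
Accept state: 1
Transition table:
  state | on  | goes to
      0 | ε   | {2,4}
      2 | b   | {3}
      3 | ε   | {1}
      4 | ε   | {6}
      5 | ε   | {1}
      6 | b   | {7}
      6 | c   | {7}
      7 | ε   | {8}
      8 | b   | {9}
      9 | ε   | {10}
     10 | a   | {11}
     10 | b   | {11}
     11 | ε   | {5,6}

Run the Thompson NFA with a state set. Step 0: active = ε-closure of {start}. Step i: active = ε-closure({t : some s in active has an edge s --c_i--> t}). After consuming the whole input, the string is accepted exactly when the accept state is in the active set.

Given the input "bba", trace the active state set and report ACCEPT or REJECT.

Answer: ACCEPT

Derivation:
start: ε-closure({0}) = {0,2,4,6}
'b' @ 1: {1,3,7,8}  ✓accept
'b' @ 2: {9,10}
'a' @ 3: {1,5,6,11}  ✓accept
end set {1,5,6,11} — state 1 in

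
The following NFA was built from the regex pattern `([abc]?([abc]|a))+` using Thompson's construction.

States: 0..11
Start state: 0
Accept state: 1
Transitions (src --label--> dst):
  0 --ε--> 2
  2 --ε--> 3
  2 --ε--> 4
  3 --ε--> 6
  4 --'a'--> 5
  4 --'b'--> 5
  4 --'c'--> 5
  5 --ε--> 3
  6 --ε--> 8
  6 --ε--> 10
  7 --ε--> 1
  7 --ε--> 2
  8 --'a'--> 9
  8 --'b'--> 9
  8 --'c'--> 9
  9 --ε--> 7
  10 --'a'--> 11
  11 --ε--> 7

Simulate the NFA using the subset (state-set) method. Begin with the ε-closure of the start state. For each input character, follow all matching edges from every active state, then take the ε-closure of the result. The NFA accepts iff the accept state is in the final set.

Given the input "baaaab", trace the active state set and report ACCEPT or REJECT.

Answer: ACCEPT

Steps:
S₀ = ε-closure({0}) = {0,2,3,4,6,8,10}
'b' @ 1: {1,2,3,4,5,6,7,8,9,10}  (accept∈set)
'a' @ 2: {1,2,3,4,5,6,7,8,9,10,11}  (accept∈set)
'a' @ 3: {1,2,3,4,5,6,7,8,9,10,11}  (accept∈set)
'a' @ 4: {1,2,3,4,5,6,7,8,9,10,11}  (accept∈set)
'a' @ 5: {1,2,3,4,5,6,7,8,9,10,11}  (accept∈set)
'b' @ 6: {1,2,3,4,5,6,7,8,9,10}  (accept∈set)
end set {1,2,3,4,5,6,7,8,9,10} — state 1 in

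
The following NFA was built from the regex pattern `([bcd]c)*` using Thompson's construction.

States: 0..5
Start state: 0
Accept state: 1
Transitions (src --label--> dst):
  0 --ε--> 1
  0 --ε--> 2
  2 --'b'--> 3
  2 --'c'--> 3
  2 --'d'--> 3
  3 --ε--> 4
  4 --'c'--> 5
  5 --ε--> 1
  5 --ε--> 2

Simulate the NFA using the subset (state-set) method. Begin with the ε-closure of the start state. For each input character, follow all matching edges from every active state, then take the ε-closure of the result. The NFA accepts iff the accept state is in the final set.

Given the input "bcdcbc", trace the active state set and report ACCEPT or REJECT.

start: ε-closure({0}) = {0,1,2}
'b' @ 1: {3,4}
'c' @ 2: {1,2,5}  (accept∈set)
'd' @ 3: {3,4}
'c' @ 4: {1,2,5}  (accept∈set)
'b' @ 5: {3,4}
'c' @ 6: {1,2,5}  (accept∈set)
after full input: {1,2,5}  (accept=1 in)

Answer: ACCEPT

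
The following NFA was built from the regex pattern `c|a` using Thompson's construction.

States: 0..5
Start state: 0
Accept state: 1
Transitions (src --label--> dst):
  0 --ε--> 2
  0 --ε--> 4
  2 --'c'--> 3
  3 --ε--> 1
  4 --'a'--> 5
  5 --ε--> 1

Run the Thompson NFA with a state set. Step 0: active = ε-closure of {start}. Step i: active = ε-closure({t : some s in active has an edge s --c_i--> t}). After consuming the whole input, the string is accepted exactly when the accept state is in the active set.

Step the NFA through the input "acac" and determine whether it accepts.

Answer: REJECT

Trace:
S₀ = ε-closure({0}) = {0,2,4}
'a' @ 1: {1,5}  (accept∈set)
'c' @ 2: {}  — dead — no transitions
rest 'ac' ignored (set empty)
end set {} — state 1 not in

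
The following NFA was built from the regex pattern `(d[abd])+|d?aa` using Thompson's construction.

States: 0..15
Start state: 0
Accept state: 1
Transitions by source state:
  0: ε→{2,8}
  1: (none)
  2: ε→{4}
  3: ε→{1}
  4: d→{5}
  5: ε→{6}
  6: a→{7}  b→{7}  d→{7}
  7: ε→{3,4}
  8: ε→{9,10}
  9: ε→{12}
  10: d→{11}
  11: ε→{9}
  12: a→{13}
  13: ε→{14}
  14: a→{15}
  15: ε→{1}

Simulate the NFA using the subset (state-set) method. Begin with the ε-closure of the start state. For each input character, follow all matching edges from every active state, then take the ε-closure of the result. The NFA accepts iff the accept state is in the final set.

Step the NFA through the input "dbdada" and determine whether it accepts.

initial (ε-close {0}): {0,2,4,8,9,10,12}
'd' @ 1: {5,6,9,11,12}
'b' @ 2: {1,3,4,7}  (accept∈set)
'd' @ 3: {5,6}
'a' @ 4: {1,3,4,7}  (accept∈set)
'd' @ 5: {5,6}
'a' @ 6: {1,3,4,7}  (accept∈set)
end set {1,3,4,7} — state 1 in

Answer: ACCEPT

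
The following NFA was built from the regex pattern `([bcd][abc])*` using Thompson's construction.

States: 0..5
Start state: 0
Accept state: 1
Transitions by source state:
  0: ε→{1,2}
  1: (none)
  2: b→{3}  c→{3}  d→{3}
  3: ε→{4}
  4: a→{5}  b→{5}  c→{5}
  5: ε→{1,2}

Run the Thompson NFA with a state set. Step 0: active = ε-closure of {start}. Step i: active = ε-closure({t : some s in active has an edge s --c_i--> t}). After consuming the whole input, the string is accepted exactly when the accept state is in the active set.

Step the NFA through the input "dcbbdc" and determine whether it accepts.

start: ε-closure({0}) = {0,1,2}
'd' @ 1: {3,4}
'c' @ 2: {1,2,5}  (accept∈set)
'b' @ 3: {3,4}
'b' @ 4: {1,2,5}  (accept∈set)
'd' @ 5: {3,4}
'c' @ 6: {1,2,5}  (accept∈set)
final: {1,2,5}; accept 1 in set

Answer: ACCEPT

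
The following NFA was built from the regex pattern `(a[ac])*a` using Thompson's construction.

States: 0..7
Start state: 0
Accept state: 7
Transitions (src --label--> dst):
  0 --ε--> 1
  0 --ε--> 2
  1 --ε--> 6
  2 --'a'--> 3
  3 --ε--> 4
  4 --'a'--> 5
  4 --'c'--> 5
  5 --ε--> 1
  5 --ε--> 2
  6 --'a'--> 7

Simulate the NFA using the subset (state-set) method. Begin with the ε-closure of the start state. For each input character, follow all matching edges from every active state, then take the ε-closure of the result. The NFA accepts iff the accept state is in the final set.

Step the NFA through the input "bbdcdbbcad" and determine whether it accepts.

S₀ = ε-closure({0}) = {0,1,2,6}
'b' @ 1: {}  — no active states
rest 'bdcdbbcad' ignored (set empty)
after full input: {}  (accept=7 not in)

Answer: REJECT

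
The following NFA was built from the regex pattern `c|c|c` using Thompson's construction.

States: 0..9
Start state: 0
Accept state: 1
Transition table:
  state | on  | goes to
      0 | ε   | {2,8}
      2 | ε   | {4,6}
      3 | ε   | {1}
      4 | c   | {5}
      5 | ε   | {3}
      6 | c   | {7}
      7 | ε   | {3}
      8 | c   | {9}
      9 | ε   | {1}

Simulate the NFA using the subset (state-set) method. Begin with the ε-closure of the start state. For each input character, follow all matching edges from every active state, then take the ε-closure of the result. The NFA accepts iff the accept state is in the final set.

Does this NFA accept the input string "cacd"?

initial (ε-close {0}): {0,2,4,6,8}
'c' @ 1: {1,3,5,7,9}  (accept∈set)
'a' @ 2: {}  — dead — no transitions
rest 'cd' ignored (set empty)
end set {} — state 1 not in

Answer: REJECT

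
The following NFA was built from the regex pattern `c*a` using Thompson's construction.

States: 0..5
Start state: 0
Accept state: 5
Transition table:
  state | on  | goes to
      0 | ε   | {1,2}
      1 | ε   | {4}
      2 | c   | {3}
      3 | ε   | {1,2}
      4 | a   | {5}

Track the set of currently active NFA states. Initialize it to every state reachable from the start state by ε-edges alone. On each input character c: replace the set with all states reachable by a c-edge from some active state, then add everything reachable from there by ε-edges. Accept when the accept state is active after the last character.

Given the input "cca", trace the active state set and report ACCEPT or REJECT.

S₀ = ε-closure({0}) = {0,1,2,4}
'c' @ 1: {1,2,3,4}
'c' @ 2: {1,2,3,4}
'a' @ 3: {5}  (accept∈set)
end set {5} — state 5 in

Answer: ACCEPT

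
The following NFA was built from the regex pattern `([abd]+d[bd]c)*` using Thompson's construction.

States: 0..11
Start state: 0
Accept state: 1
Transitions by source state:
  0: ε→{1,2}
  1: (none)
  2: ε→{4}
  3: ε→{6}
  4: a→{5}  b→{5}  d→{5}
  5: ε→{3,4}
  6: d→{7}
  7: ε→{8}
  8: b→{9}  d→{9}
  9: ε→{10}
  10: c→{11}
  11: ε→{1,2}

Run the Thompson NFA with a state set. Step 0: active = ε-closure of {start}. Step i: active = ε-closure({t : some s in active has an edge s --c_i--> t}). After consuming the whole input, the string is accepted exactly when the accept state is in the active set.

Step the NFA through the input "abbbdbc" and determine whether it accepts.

Answer: ACCEPT

Trace:
start: ε-closure({0}) = {0,1,2,4}
'a' @ 1: {3,4,5,6}
'b' @ 2: {3,4,5,6}
'b' @ 3: {3,4,5,6}
'b' @ 4: {3,4,5,6}
'd' @ 5: {3,4,5,6,7,8}
'b' @ 6: {3,4,5,6,9,10}
'c' @ 7: {1,2,4,11}  ✓accept
final: {1,2,4,11}; accept 1 in set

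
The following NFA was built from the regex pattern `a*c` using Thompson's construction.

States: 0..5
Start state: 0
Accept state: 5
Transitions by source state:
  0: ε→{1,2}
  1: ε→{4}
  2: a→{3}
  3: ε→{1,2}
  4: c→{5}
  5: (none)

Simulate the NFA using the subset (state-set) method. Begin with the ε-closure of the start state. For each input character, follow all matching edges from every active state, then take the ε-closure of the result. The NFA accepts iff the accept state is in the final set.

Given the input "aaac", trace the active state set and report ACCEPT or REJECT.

Answer: ACCEPT

Derivation:
start: ε-closure({0}) = {0,1,2,4}
'a' @ 1: {1,2,3,4}
'a' @ 2: {1,2,3,4}
'a' @ 3: {1,2,3,4}
'c' @ 4: {5}  ✓accept
final: {5}; accept 5 in set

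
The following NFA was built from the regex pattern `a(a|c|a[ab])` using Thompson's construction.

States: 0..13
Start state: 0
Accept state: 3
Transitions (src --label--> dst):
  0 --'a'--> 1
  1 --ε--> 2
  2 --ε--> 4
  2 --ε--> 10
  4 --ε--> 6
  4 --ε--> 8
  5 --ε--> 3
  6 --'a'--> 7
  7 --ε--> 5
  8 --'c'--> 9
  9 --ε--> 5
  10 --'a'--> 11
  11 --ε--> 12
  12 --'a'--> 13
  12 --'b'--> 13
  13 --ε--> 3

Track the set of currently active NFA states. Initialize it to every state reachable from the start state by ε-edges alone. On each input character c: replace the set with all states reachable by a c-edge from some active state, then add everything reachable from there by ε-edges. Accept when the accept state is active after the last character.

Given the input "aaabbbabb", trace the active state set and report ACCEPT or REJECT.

S₀ = ε-closure({0}) = {0}
'a' @ 1: {1,2,4,6,8,10}
'a' @ 2: {3,5,7,11,12}  ✓accept
'a' @ 3: {3,13}  ✓accept
'b' @ 4: {}  — state set empty
rest 'bbabb' ignored (set empty)
final: {}; accept 3 not in set

Answer: REJECT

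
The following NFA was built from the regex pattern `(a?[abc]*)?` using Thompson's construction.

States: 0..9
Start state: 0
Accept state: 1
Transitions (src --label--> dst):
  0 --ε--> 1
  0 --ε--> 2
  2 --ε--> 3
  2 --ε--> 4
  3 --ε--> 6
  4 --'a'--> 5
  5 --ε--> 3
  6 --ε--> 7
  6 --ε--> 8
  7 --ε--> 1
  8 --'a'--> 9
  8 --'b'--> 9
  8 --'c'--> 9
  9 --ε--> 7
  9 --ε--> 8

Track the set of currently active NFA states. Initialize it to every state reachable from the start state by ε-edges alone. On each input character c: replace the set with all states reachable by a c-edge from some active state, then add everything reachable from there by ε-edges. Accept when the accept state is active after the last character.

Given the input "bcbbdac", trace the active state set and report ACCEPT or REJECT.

Answer: REJECT

Trace:
S₀ = ε-closure({0}) = {0,1,2,3,4,6,7,8}
'b' @ 1: {1,7,8,9}  ✓accept
'c' @ 2: {1,7,8,9}  ✓accept
'b' @ 3: {1,7,8,9}  ✓accept
'b' @ 4: {1,7,8,9}  ✓accept
'd' @ 5: {}  — no active states
rest 'ac' ignored (set empty)
after full input: {}  (accept=1 not in)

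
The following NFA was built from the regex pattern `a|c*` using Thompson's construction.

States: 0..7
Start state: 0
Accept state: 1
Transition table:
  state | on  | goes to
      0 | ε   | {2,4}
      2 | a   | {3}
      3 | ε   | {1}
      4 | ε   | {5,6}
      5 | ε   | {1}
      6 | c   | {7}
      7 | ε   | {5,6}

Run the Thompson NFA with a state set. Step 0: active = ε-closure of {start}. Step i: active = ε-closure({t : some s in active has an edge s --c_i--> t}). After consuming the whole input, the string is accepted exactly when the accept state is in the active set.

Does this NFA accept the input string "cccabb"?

start: ε-closure({0}) = {0,1,2,4,5,6}
'c' @ 1: {1,5,6,7}  [accepting]
'c' @ 2: {1,5,6,7}  [accepting]
'c' @ 3: {1,5,6,7}  [accepting]
'a' @ 4: {}  — state set empty
rest 'bb' ignored (set empty)
final: {}; accept 1 not in set

Answer: REJECT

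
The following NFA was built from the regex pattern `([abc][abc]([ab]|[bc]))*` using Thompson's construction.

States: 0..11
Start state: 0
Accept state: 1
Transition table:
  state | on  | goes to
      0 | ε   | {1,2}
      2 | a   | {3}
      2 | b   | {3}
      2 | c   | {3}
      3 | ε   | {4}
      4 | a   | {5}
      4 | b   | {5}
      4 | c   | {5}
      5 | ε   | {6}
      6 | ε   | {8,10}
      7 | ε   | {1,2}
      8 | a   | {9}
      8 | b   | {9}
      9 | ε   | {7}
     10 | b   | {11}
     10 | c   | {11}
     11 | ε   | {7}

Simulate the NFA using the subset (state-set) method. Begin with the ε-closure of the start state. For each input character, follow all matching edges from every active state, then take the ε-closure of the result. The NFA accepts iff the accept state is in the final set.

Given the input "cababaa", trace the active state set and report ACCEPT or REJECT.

Answer: REJECT

Trace:
S₀ = ε-closure({0}) = {0,1,2}
'c' @ 1: {3,4}
'a' @ 2: {5,6,8,10}
'b' @ 3: {1,2,7,9,11}  (accept∈set)
'a' @ 4: {3,4}
'b' @ 5: {5,6,8,10}
'a' @ 6: {1,2,7,9}  (accept∈set)
'a' @ 7: {3,4}
end set {3,4} — state 1 not in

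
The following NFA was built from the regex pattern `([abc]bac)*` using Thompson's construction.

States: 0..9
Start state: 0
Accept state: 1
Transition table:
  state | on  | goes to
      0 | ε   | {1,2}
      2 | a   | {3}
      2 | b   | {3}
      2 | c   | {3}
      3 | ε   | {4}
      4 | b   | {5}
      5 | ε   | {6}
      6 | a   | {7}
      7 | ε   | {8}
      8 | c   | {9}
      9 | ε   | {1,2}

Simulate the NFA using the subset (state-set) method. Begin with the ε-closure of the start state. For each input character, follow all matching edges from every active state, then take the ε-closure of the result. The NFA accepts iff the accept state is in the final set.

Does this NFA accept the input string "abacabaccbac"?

start: ε-closure({0}) = {0,1,2}
'a' @ 1: {3,4}
'b' @ 2: {5,6}
'a' @ 3: {7,8}
'c' @ 4: {1,2,9}  [accepting]
'a' @ 5: {3,4}
'b' @ 6: {5,6}
'a' @ 7: {7,8}
'c' @ 8: {1,2,9}  [accepting]
'c' @ 9: {3,4}
'b' @ 10: {5,6}
'a' @ 11: {7,8}
'c' @ 12: {1,2,9}  [accepting]
after full input: {1,2,9}  (accept=1 in)

Answer: ACCEPT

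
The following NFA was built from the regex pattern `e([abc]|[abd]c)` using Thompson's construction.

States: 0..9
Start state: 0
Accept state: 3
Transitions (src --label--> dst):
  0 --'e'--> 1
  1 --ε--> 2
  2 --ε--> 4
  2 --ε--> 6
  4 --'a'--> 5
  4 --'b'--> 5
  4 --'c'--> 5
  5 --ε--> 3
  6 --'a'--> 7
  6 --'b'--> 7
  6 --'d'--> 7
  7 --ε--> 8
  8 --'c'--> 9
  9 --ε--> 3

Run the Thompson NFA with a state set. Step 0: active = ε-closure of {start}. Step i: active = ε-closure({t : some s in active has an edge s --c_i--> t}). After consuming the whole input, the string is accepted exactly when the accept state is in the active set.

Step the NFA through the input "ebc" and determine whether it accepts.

start: ε-closure({0}) = {0}
'e' @ 1: {1,2,4,6}
'b' @ 2: {3,5,7,8}  [accepting]
'c' @ 3: {3,9}  [accepting]
end set {3,9} — state 3 in

Answer: ACCEPT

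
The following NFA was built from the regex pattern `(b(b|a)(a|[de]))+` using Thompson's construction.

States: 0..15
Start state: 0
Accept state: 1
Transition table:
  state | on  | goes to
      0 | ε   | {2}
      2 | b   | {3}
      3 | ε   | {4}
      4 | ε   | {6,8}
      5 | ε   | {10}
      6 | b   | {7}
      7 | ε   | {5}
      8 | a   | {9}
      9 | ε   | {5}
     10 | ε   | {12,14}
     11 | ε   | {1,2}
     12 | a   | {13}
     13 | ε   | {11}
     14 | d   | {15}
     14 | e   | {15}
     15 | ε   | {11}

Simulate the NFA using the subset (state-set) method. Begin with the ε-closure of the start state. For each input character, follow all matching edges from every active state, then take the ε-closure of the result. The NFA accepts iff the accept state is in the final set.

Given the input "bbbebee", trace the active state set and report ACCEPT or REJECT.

Answer: REJECT

Derivation:
start: ε-closure({0}) = {0,2}
'b' @ 1: {3,4,6,8}
'b' @ 2: {5,7,10,12,14}
'b' @ 3: {}  — dead — no transitions
rest 'ebee' ignored (set empty)
after full input: {}  (accept=1 not in)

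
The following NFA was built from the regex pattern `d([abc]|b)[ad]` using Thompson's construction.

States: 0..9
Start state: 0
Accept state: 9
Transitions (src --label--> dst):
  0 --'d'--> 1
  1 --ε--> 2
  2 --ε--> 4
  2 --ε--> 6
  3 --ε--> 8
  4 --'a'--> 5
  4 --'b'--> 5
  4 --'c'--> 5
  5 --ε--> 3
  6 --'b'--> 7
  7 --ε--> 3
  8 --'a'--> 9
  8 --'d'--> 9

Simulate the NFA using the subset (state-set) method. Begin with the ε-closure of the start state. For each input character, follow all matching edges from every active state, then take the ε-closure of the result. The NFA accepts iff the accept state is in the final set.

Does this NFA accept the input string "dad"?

Answer: ACCEPT

Steps:
start: ε-closure({0}) = {0}
'd' @ 1: {1,2,4,6}
'a' @ 2: {3,5,8}
'd' @ 3: {9}  [accepting]
after full input: {9}  (accept=9 in)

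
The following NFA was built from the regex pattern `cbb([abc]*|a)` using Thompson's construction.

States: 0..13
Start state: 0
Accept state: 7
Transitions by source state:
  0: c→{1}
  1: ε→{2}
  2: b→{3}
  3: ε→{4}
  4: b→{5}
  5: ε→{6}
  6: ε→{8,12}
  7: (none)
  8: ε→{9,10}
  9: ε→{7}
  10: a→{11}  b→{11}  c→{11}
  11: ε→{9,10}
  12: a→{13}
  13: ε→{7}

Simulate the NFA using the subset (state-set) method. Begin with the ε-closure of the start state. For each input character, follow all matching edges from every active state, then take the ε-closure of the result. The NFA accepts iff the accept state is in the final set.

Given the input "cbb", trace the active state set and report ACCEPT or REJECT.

Answer: ACCEPT

Steps:
S₀ = ε-closure({0}) = {0}
'c' @ 1: {1,2}
'b' @ 2: {3,4}
'b' @ 3: {5,6,7,8,9,10,12}  ✓accept
final: {5,6,7,8,9,10,12}; accept 7 in set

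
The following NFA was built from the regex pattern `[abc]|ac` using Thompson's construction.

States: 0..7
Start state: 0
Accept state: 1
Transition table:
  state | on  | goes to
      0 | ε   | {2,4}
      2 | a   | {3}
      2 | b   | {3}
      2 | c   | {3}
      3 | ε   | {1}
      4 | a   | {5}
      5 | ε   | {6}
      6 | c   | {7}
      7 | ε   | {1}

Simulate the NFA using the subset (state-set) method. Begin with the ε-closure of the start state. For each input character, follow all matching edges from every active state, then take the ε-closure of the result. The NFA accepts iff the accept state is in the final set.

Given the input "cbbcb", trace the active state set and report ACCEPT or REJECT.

initial (ε-close {0}): {0,2,4}
'c' @ 1: {1,3}  [accepting]
'b' @ 2: {}  — state set empty
rest 'bcb' ignored (set empty)
after full input: {}  (accept=1 not in)

Answer: REJECT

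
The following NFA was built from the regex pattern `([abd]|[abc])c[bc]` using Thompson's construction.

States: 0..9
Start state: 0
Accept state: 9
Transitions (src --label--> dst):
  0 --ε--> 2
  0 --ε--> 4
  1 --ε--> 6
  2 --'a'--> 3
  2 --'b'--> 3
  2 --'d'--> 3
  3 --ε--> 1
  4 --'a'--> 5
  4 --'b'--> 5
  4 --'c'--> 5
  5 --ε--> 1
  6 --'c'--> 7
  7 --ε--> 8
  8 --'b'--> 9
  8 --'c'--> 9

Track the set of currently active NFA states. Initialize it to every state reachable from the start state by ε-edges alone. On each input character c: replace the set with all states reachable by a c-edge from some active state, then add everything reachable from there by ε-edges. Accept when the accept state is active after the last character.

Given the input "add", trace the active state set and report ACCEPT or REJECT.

S₀ = ε-closure({0}) = {0,2,4}
'a' @ 1: {1,3,5,6}
'd' @ 2: {}  — no active states
rest 'd' ignored (set empty)
after full input: {}  (accept=9 not in)

Answer: REJECT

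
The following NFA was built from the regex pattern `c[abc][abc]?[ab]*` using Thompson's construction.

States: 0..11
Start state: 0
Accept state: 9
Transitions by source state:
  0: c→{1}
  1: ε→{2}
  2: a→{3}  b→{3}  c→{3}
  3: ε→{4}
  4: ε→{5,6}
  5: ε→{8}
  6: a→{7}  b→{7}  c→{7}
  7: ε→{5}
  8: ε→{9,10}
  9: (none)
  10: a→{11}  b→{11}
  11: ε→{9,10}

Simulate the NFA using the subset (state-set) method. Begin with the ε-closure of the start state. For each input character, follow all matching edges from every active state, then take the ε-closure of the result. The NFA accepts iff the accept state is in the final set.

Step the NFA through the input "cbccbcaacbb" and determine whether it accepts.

start: ε-closure({0}) = {0}
'c' @ 1: {1,2}
'b' @ 2: {3,4,5,6,8,9,10}  (accept∈set)
'c' @ 3: {5,7,8,9,10}  (accept∈set)
'c' @ 4: {}  — no active states
rest 'bcaacbb' ignored (set empty)
end set {} — state 9 not in

Answer: REJECT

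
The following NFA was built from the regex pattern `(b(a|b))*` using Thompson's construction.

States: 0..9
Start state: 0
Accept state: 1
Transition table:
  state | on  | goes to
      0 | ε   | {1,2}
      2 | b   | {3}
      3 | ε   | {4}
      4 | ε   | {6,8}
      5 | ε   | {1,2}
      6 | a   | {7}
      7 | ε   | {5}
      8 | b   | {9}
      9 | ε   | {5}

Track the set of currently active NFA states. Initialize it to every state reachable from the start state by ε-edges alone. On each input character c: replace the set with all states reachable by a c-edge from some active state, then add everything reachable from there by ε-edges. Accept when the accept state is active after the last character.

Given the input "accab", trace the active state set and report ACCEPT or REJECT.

start: ε-closure({0}) = {0,1,2}
'a' @ 1: {}  — state set empty
rest 'ccab' ignored (set empty)
final: {}; accept 1 not in set

Answer: REJECT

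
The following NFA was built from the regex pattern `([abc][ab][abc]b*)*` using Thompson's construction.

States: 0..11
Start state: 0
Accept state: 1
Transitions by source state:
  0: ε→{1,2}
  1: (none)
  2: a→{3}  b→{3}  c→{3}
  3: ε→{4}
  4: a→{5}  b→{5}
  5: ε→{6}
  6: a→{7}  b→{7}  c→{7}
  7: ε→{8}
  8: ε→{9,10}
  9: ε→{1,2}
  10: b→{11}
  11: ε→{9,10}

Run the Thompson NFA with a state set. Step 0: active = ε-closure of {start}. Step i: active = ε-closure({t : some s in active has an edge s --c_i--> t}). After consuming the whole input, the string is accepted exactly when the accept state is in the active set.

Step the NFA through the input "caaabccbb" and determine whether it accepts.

Answer: ACCEPT

Derivation:
initial (ε-close {0}): {0,1,2}
'c' @ 1: {3,4}
'a' @ 2: {5,6}
'a' @ 3: {1,2,7,8,9,10}  (accept∈set)
'a' @ 4: {3,4}
'b' @ 5: {5,6}
'c' @ 6: {1,2,7,8,9,10}  (accept∈set)
'c' @ 7: {3,4}
'b' @ 8: {5,6}
'b' @ 9: {1,2,7,8,9,10}  (accept∈set)
after full input: {1,2,7,8,9,10}  (accept=1 in)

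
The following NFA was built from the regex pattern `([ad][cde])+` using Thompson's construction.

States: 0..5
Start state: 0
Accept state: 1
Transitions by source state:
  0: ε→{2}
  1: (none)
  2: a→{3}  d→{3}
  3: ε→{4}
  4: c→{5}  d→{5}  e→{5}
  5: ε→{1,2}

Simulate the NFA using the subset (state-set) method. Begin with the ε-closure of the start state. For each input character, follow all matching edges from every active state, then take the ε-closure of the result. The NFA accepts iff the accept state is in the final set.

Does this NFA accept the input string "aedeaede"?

Answer: ACCEPT

Steps:
S₀ = ε-closure({0}) = {0,2}
'a' @ 1: {3,4}
'e' @ 2: {1,2,5}  ✓accept
'd' @ 3: {3,4}
'e' @ 4: {1,2,5}  ✓accept
'a' @ 5: {3,4}
'e' @ 6: {1,2,5}  ✓accept
'd' @ 7: {3,4}
'e' @ 8: {1,2,5}  ✓accept
final: {1,2,5}; accept 1 in set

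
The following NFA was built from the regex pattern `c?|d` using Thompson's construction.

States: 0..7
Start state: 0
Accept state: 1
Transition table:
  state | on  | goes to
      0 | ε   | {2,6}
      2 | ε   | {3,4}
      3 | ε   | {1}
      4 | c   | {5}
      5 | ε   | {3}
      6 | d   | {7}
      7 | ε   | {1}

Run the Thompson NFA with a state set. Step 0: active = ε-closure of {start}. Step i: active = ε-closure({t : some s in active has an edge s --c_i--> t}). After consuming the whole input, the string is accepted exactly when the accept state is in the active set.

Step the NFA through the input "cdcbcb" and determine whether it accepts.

Answer: REJECT

Derivation:
start: ε-closure({0}) = {0,1,2,3,4,6}
'c' @ 1: {1,3,5}  (accept∈set)
'd' @ 2: {}  — no active states
rest 'cbcb' ignored (set empty)
end set {} — state 1 not in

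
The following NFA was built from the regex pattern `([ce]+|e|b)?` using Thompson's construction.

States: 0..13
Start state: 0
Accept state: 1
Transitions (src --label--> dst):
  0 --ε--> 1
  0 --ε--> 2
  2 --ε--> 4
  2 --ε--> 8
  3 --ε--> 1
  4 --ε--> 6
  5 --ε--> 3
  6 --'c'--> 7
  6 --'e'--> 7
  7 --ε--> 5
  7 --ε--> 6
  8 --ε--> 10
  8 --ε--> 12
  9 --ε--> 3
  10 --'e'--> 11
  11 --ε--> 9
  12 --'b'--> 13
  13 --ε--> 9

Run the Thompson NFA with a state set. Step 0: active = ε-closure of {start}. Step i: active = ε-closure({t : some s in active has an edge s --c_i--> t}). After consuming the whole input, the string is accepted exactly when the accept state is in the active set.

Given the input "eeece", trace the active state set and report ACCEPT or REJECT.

start: ε-closure({0}) = {0,1,2,4,6,8,10,12}
'e' @ 1: {1,3,5,6,7,9,11}  (accept∈set)
'e' @ 2: {1,3,5,6,7}  (accept∈set)
'e' @ 3: {1,3,5,6,7}  (accept∈set)
'c' @ 4: {1,3,5,6,7}  (accept∈set)
'e' @ 5: {1,3,5,6,7}  (accept∈set)
after full input: {1,3,5,6,7}  (accept=1 in)

Answer: ACCEPT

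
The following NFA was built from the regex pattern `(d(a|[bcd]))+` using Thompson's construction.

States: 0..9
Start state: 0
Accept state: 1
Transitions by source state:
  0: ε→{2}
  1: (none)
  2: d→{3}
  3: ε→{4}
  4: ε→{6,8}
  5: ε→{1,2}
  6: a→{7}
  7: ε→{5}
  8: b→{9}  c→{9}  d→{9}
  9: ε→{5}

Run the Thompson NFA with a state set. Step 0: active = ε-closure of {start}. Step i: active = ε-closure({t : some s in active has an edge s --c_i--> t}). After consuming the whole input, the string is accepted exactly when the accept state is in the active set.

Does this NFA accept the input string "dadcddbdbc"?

Answer: REJECT

Trace:
start: ε-closure({0}) = {0,2}
'd' @ 1: {3,4,6,8}
'a' @ 2: {1,2,5,7}  (accept∈set)
'd' @ 3: {3,4,6,8}
'c' @ 4: {1,2,5,9}  (accept∈set)
'd' @ 5: {3,4,6,8}
'd' @ 6: {1,2,5,9}  (accept∈set)
'b' @ 7: {}  — no active states
rest 'dbc' ignored (set empty)
end set {} — state 1 not in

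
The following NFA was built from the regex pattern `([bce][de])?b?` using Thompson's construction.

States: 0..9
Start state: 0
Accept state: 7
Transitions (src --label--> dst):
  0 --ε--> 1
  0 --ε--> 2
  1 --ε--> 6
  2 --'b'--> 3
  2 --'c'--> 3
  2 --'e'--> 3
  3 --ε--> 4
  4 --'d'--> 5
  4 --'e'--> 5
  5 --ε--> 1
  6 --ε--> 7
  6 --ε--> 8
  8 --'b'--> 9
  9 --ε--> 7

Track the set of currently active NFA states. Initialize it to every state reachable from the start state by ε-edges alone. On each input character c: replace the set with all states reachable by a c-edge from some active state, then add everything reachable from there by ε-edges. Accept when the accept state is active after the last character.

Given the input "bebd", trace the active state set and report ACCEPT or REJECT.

Answer: REJECT

Derivation:
S₀ = ε-closure({0}) = {0,1,2,6,7,8}
'b' @ 1: {3,4,7,9}  [accepting]
'e' @ 2: {1,5,6,7,8}  [accepting]
'b' @ 3: {7,9}  [accepting]
'd' @ 4: {}  — state set empty
after full input: {}  (accept=7 not in)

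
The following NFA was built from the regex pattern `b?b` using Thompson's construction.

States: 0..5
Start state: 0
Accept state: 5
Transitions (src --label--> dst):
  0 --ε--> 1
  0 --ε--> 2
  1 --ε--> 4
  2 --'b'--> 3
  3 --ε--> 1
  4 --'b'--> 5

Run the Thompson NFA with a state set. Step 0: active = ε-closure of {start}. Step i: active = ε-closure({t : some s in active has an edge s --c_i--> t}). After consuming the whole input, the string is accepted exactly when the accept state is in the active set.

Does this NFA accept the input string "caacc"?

Answer: REJECT

Trace:
start: ε-closure({0}) = {0,1,2,4}
'c' @ 1: {}  — dead — no transitions
rest 'aacc' ignored (set empty)
final: {}; accept 5 not in set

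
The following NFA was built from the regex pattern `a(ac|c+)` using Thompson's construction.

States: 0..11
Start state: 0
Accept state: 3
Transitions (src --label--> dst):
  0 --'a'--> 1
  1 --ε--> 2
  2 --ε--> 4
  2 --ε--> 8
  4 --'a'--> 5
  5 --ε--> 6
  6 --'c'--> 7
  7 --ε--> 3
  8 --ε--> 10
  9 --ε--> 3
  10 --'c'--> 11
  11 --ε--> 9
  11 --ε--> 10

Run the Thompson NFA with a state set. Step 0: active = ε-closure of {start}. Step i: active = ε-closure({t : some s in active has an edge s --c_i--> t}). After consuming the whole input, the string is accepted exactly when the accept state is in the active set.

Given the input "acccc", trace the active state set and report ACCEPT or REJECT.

Answer: ACCEPT

Derivation:
initial (ε-close {0}): {0}
'a' @ 1: {1,2,4,8,10}
'c' @ 2: {3,9,10,11}  ✓accept
'c' @ 3: {3,9,10,11}  ✓accept
'c' @ 4: {3,9,10,11}  ✓accept
'c' @ 5: {3,9,10,11}  ✓accept
end set {3,9,10,11} — state 3 in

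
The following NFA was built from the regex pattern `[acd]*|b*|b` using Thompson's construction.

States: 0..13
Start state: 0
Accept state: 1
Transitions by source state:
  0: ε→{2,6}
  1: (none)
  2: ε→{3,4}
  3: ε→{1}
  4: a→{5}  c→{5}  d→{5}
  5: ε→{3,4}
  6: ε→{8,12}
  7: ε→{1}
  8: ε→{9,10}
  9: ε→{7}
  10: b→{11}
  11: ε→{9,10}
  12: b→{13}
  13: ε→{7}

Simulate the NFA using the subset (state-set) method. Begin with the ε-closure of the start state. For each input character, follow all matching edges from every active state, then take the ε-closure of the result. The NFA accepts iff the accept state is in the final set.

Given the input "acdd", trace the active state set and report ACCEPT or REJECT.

S₀ = ε-closure({0}) = {0,1,2,3,4,6,7,8,9,10,12}
'a' @ 1: {1,3,4,5}  ✓accept
'c' @ 2: {1,3,4,5}  ✓accept
'd' @ 3: {1,3,4,5}  ✓accept
'd' @ 4: {1,3,4,5}  ✓accept
after full input: {1,3,4,5}  (accept=1 in)

Answer: ACCEPT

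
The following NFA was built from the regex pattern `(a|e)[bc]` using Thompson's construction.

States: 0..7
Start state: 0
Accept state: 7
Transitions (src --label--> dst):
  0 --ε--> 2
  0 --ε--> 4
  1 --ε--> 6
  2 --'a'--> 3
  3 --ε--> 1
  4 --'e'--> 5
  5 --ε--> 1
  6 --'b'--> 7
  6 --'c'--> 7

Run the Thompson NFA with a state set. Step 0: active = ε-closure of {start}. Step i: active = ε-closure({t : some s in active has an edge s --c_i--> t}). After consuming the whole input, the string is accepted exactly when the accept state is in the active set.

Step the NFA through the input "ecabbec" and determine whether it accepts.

S₀ = ε-closure({0}) = {0,2,4}
'e' @ 1: {1,5,6}
'c' @ 2: {7}  ✓accept
'a' @ 3: {}  — no active states
rest 'bbec' ignored (set empty)
final: {}; accept 7 not in set

Answer: REJECT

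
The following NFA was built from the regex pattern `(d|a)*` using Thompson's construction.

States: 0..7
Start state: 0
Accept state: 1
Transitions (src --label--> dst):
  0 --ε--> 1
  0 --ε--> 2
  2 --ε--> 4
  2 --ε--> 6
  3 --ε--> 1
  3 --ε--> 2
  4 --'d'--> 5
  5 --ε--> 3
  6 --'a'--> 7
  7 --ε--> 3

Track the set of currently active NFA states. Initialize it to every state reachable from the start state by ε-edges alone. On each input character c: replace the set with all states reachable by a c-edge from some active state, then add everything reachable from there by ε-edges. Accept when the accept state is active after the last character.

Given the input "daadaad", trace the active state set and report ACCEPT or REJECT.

start: ε-closure({0}) = {0,1,2,4,6}
'd' @ 1: {1,2,3,4,5,6}  (accept∈set)
'a' @ 2: {1,2,3,4,6,7}  (accept∈set)
'a' @ 3: {1,2,3,4,6,7}  (accept∈set)
'd' @ 4: {1,2,3,4,5,6}  (accept∈set)
'a' @ 5: {1,2,3,4,6,7}  (accept∈set)
'a' @ 6: {1,2,3,4,6,7}  (accept∈set)
'd' @ 7: {1,2,3,4,5,6}  (accept∈set)
final: {1,2,3,4,5,6}; accept 1 in set

Answer: ACCEPT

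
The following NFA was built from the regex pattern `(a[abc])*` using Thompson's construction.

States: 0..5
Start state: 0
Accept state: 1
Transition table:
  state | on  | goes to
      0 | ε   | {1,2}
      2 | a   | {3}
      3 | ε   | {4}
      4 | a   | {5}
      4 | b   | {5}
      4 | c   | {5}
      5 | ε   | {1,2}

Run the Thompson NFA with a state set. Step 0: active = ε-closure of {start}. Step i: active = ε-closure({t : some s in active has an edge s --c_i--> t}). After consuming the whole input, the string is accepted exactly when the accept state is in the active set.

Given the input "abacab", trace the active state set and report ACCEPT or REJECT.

Answer: ACCEPT

Steps:
S₀ = ε-closure({0}) = {0,1,2}
'a' @ 1: {3,4}
'b' @ 2: {1,2,5}  ✓accept
'a' @ 3: {3,4}
'c' @ 4: {1,2,5}  ✓accept
'a' @ 5: {3,4}
'b' @ 6: {1,2,5}  ✓accept
final: {1,2,5}; accept 1 in set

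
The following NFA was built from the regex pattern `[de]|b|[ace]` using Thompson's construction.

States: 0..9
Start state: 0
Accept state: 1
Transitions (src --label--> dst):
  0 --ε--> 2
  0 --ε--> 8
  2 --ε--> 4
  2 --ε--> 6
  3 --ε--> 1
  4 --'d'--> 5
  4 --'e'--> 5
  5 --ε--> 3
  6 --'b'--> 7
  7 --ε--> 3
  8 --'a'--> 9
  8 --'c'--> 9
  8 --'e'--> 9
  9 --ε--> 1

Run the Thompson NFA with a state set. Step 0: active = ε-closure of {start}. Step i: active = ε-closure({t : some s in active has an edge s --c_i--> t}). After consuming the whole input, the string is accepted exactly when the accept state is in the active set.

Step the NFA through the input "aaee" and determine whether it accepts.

start: ε-closure({0}) = {0,2,4,6,8}
'a' @ 1: {1,9}  ✓accept
'a' @ 2: {}  — state set empty
rest 'ee' ignored (set empty)
end set {} — state 1 not in

Answer: REJECT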